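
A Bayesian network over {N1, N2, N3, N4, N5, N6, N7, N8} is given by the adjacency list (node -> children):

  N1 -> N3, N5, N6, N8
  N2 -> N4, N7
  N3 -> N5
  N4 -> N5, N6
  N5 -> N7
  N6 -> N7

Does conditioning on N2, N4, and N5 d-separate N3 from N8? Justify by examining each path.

We examine all 6 paths between N3 and N8:
Path 1: N3 → N5 ← N4 → N6 ← N1 → N8
  N4 is a fork here and N4 is conditioned on, so the path is blocked at N4.
Path 2: N3 → N5 ← N4 ← N2 → N7 ← N6 ← N1 → N8
  N4 is a chain here and N4 is conditioned on, so the path is blocked at N4.
Path 3: N3 → N5 → N7 ← N6 ← N1 → N8
  N5 is a chain here and N5 is conditioned on, so the path is blocked at N5.
Path 4: N3 → N5 → N7 ← N2 → N4 → N6 ← N1 → N8
  N5 is a chain here and N5 is conditioned on, so the path is blocked at N5.
Path 5: N3 → N5 ← N1 → N8
  N5 is a collider and N5 is conditioned on, which opens it; N1 is a fork and N1 is not conditioned on — no node blocks this path, so it is active.
Path 6: N3 ← N1 → N8
  N1 is a fork and N1 is not conditioned on — no node blocks this path, so it is active.
At least one path is unblocked, so d-separation fails.

No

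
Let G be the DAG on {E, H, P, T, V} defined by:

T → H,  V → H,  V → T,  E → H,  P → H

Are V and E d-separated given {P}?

Yes

There are 2 undirected paths between V and E; checking each against the conditioning set {P}:
Path 1: V → T → H ← E
  H is a collider here and neither H nor any of its descendants is conditioned on, so the collider stays closed — the path is blocked at H.
Path 2: V → H ← E
  H is a collider here and neither H nor any of its descendants is conditioned on, so the collider stays closed — the path is blocked at H.
Every path is blocked, so V and E are d-separated given {P}.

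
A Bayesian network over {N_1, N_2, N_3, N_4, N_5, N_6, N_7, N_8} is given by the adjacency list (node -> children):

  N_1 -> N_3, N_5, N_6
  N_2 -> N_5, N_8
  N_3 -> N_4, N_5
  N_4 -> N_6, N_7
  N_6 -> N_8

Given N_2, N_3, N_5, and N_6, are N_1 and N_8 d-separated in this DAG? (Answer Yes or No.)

Yes

6 paths connect N_1 and N_8; each must be blocked for d-separation to hold:
Path 1: N_1 → N_3 → N_5 ← N_2 → N_8
  N_3 is a chain here and N_3 is conditioned on, so the path is blocked at N_3.
Path 2: N_1 → N_3 → N_4 → N_6 → N_8
  N_3 is a chain here and N_3 is conditioned on, so the path is blocked at N_3.
Path 3: N_1 → N_5 ← N_3 → N_4 → N_6 → N_8
  N_3 is a fork here and N_3 is conditioned on, so the path is blocked at N_3.
Path 4: N_1 → N_5 ← N_2 → N_8
  N_2 is a fork here and N_2 is conditioned on, so the path is blocked at N_2.
Path 5: N_1 → N_6 → N_8
  N_6 is a chain here and N_6 is conditioned on, so the path is blocked at N_6.
Path 6: N_1 → N_6 ← N_4 ← N_3 → N_5 ← N_2 → N_8
  N_3 is a fork here and N_3 is conditioned on, so the path is blocked at N_3.
All paths are blocked; N_1 ⊥ N_8 | {N_2, N_3, N_5, N_6} holds.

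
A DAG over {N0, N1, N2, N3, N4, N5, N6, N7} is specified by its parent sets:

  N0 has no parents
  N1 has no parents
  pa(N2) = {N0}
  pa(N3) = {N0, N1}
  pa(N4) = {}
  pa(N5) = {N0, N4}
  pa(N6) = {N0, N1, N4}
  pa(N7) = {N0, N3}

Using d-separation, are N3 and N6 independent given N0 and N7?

No

We examine all 5 paths between N3 and N6:
Path 1: N3 ← N0 → N6
  N0 is a fork here and N0 is conditioned on, so the path is blocked at N0.
Path 2: N3 ← N0 → N5 ← N4 → N6
  N0 is a fork here and N0 is conditioned on, so the path is blocked at N0.
Path 3: N3 ← N1 → N6
  N1 is a fork and N1 is not conditioned on — no node blocks this path, so it is active.
Path 4: N3 → N7 ← N0 → N6
  N0 is a fork here and N0 is conditioned on, so the path is blocked at N0.
Path 5: N3 → N7 ← N0 → N5 ← N4 → N6
  N0 is a fork here and N0 is conditioned on, so the path is blocked at N0.
Since the path N3 ← N1 → N6 is active, N3 and N6 are not d-separated given {N0, N7}.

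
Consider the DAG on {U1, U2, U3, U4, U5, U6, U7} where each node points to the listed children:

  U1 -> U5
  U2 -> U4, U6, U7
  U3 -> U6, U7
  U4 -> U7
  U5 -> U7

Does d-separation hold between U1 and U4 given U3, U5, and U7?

Yes

We examine all 3 paths between U1 and U4:
Path 1: U1 → U5 → U7 ← U3 → U6 ← U2 → U4
  U5 is a chain here and U5 is conditioned on, so the path is blocked at U5.
Path 2: U1 → U5 → U7 ← U4
  U5 is a chain here and U5 is conditioned on, so the path is blocked at U5.
Path 3: U1 → U5 → U7 ← U2 → U4
  U5 is a chain here and U5 is conditioned on, so the path is blocked at U5.
All paths are blocked; U1 ⊥ U4 | {U3, U5, U7} holds.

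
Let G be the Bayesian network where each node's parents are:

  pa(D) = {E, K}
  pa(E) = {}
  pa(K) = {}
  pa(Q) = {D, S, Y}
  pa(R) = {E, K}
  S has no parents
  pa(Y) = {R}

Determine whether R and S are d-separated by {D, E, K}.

Enumerating the 3 paths from R to S and testing each for blocking by {D, E, K}:
  1. R ← K → D → Q ← S — K:fork[blocks]; D:chain[blocks]; Q:collider[blocks] ⇒ blocked
  2. R ← E → D → Q ← S — E:fork[blocks]; D:chain[blocks]; Q:collider[blocks] ⇒ blocked
  3. R → Y → Q ← S — Y:chain[open]; Q:collider[blocks] ⇒ blocked
Since every path is blocked, d-separation holds.

Yes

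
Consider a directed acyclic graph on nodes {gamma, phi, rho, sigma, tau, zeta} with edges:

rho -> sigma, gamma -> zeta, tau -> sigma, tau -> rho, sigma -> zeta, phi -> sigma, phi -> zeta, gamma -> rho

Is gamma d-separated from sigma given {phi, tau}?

We examine all 4 paths between gamma and sigma:
Path 1: gamma → rho → sigma
  rho is a chain and rho is not conditioned on — no node blocks this path, so it is active.
Path 2: gamma → rho ← tau → sigma
  rho is a collider here and neither rho nor any of its descendants is conditioned on, so the collider stays closed — the path is blocked at rho.
Path 3: gamma → zeta ← sigma
  zeta is a collider here and neither zeta nor any of its descendants is conditioned on, so the collider stays closed — the path is blocked at zeta.
Path 4: gamma → zeta ← phi → sigma
  zeta is a collider here and neither zeta nor any of its descendants is conditioned on, so the collider stays closed — the path is blocked at zeta.
Since the path gamma → rho → sigma is active, gamma and sigma are not d-separated given {phi, tau}.

No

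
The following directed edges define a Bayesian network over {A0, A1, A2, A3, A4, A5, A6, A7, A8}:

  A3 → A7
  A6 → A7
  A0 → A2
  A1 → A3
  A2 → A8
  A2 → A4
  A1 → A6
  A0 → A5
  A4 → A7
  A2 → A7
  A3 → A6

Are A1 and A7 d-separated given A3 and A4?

Enumerating the 4 paths from A1 to A7 and testing each for blocking by {A3, A4}:
Path 1: A1 → A6 → A7
  A6 is a chain and A6 is not conditioned on — no node blocks this path, so it is active.
Path 2: A1 → A6 ← A3 → A7
  A6 is a collider here and neither A6 nor any of its descendants is conditioned on, so the collider stays closed — the path is blocked at A6.
Path 3: A1 → A3 → A7
  A3 is a chain here and A3 is conditioned on, so the path is blocked at A3.
Path 4: A1 → A3 → A6 → A7
  A3 is a chain here and A3 is conditioned on, so the path is blocked at A3.
Because an active path exists, A1 and A7 are not d-separated.

No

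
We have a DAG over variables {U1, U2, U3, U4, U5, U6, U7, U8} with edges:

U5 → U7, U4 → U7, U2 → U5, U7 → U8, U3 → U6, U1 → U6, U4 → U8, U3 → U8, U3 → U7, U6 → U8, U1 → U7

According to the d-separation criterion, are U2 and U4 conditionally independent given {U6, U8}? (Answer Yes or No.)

No — U2 and U4 are not d-separated given {U6, U8}.

6 paths connect U2 and U4; each must be blocked for d-separation to hold:
Path 1: U2 → U5 → U7 ← U3 → U8 ← U4
  U5 is a chain and U5 is not conditioned on; U7 is a collider and its descendant U8 is conditioned on, which opens it; U3 is a fork and U3 is not conditioned on; U8 is a collider and U8 is conditioned on, which opens it — no node blocks this path, so it is active.
Path 2: U2 → U5 → U7 ← U3 → U6 → U8 ← U4
  U6 is a chain here and U6 is conditioned on, so the path is blocked at U6.
Path 3: U2 → U5 → U7 ← U4
  U5 is a chain and U5 is not conditioned on; U7 is a collider and its descendant U8 is conditioned on, which opens it — no node blocks this path, so it is active.
Path 4: U2 → U5 → U7 → U8 ← U4
  U5 is a chain and U5 is not conditioned on; U7 is a chain and U7 is not conditioned on; U8 is a collider and U8 is conditioned on, which opens it — no node blocks this path, so it is active.
Path 5: U2 → U5 → U7 ← U1 → U6 ← U3 → U8 ← U4
  U5 is a chain and U5 is not conditioned on; U7 is a collider and its descendant U8 is conditioned on, which opens it; U1 is a fork and U1 is not conditioned on; U6 is a collider and U6 is conditioned on, which opens it; U3 is a fork and U3 is not conditioned on; U8 is a collider and U8 is conditioned on, which opens it — no node blocks this path, so it is active.
Path 6: U2 → U5 → U7 ← U1 → U6 → U8 ← U4
  U6 is a chain here and U6 is conditioned on, so the path is blocked at U6.
At least one path is unblocked, so d-separation fails.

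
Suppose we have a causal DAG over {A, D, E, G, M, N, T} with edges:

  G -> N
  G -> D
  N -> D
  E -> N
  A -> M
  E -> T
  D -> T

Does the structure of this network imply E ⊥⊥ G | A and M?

We examine all 4 paths between E and G:
  1. E → N → D ← G — N:chain[open]; D:collider[blocks] ⇒ blocked
  2. E → N ← G — N:collider[blocks] ⇒ blocked
  3. E → T ← D ← N ← G — T:collider[blocks]; D:chain[open]; N:chain[open] ⇒ blocked
  4. E → T ← D ← G — T:collider[blocks]; D:chain[open] ⇒ blocked
Since every path is blocked, d-separation holds.

Yes — E and G are d-separated given {A, M}.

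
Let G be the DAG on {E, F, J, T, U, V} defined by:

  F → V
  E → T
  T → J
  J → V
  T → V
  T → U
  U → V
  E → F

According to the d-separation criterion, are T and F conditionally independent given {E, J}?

We examine all 4 paths between T and F:
  1. T → U → V ← F — U:chain[open]; V:collider[blocks] ⇒ blocked
  2. T → V ← F — V:collider[blocks] ⇒ blocked
  3. T → J → V ← F — J:chain[blocks]; V:collider[blocks] ⇒ blocked
  4. T ← E → F — E:fork[blocks] ⇒ blocked
Every path is blocked, so T and F are d-separated given {E, J}.

Yes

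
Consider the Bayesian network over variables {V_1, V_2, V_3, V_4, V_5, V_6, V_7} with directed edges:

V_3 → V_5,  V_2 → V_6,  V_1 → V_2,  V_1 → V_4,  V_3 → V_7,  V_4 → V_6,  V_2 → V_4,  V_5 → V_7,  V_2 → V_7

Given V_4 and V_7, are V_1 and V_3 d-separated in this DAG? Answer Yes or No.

No — V_1 and V_3 are not d-separated given {V_4, V_7}.

Enumerating the 6 paths from V_1 to V_3 and testing each for blocking by {V_4, V_7}:
Path 1: V_1 → V_4 → V_6 ← V_2 → V_7 ← V_3
  V_4 is a chain here and V_4 is conditioned on, so the path is blocked at V_4.
Path 2: V_1 → V_4 → V_6 ← V_2 → V_7 ← V_5 ← V_3
  V_4 is a chain here and V_4 is conditioned on, so the path is blocked at V_4.
Path 3: V_1 → V_4 ← V_2 → V_7 ← V_3
  V_4 is a collider and V_4 is conditioned on, which opens it; V_2 is a fork and V_2 is not conditioned on; V_7 is a collider and V_7 is conditioned on, which opens it — no node blocks this path, so it is active.
Path 4: V_1 → V_4 ← V_2 → V_7 ← V_5 ← V_3
  V_4 is a collider and V_4 is conditioned on, which opens it; V_2 is a fork and V_2 is not conditioned on; V_7 is a collider and V_7 is conditioned on, which opens it; V_5 is a chain and V_5 is not conditioned on — no node blocks this path, so it is active.
Path 5: V_1 → V_2 → V_7 ← V_3
  V_2 is a chain and V_2 is not conditioned on; V_7 is a collider and V_7 is conditioned on, which opens it — no node blocks this path, so it is active.
Path 6: V_1 → V_2 → V_7 ← V_5 ← V_3
  V_2 is a chain and V_2 is not conditioned on; V_7 is a collider and V_7 is conditioned on, which opens it; V_5 is a chain and V_5 is not conditioned on — no node blocks this path, so it is active.
At least one path is unblocked, so d-separation fails.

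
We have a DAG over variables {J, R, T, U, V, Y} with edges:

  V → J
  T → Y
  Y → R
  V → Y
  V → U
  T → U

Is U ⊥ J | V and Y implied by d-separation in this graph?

Enumerating the 2 paths from U to J and testing each for blocking by {V, Y}:
  1. U ← V → J — V:fork[blocks] ⇒ blocked
  2. U ← T → Y ← V → J — T:fork[open]; Y:collider[open]; V:fork[blocks] ⇒ blocked
All paths are blocked; U ⊥ J | {V, Y} holds.

Yes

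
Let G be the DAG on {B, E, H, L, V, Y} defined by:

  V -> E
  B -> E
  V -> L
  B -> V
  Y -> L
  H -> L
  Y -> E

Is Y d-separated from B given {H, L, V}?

Yes — Y and B are d-separated given {H, L, V}.

There are 4 undirected paths between Y and B; checking each against the conditioning set {H, L, V}:
Path 1: Y → E ← V ← B
  E is a collider here and neither E nor any of its descendants is conditioned on, so the collider stays closed — the path is blocked at E.
Path 2: Y → E ← B
  E is a collider here and neither E nor any of its descendants is conditioned on, so the collider stays closed — the path is blocked at E.
Path 3: Y → L ← V → E ← B
  V is a fork here and V is conditioned on, so the path is blocked at V.
Path 4: Y → L ← V ← B
  V is a chain here and V is conditioned on, so the path is blocked at V.
All paths are blocked; Y ⊥ B | {H, L, V} holds.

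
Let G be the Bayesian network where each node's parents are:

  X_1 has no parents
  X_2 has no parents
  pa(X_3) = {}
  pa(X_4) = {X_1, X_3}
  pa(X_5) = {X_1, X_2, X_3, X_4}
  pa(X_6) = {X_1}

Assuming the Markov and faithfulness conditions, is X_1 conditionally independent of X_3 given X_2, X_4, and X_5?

Enumerating the 4 paths from X_1 to X_3 and testing each for blocking by {X_2, X_4, X_5}:
Path 1: X_1 → X_4 ← X_3
  X_4 is a collider and X_4 is conditioned on, which opens it — no node blocks this path, so it is active.
Path 2: X_1 → X_4 → X_5 ← X_3
  X_4 is a chain here and X_4 is conditioned on, so the path is blocked at X_4.
Path 3: X_1 → X_5 ← X_3
  X_5 is a collider and X_5 is conditioned on, which opens it — no node blocks this path, so it is active.
Path 4: X_1 → X_5 ← X_4 ← X_3
  X_4 is a chain here and X_4 is conditioned on, so the path is blocked at X_4.
At least one path is unblocked, so d-separation fails.

No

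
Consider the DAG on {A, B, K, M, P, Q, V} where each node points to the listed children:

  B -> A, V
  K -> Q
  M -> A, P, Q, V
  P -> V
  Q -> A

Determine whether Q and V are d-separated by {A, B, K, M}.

6 paths connect Q and V; each must be blocked for d-separation to hold:
Path 1: Q → A ← B → V
  B is a fork here and B is conditioned on, so the path is blocked at B.
Path 2: Q → A ← M → P → V
  M is a fork here and M is conditioned on, so the path is blocked at M.
Path 3: Q → A ← M → V
  M is a fork here and M is conditioned on, so the path is blocked at M.
Path 4: Q ← M → P → V
  M is a fork here and M is conditioned on, so the path is blocked at M.
Path 5: Q ← M → A ← B → V
  M is a fork here and M is conditioned on, so the path is blocked at M.
Path 6: Q ← M → V
  M is a fork here and M is conditioned on, so the path is blocked at M.
Since every path is blocked, d-separation holds.

Yes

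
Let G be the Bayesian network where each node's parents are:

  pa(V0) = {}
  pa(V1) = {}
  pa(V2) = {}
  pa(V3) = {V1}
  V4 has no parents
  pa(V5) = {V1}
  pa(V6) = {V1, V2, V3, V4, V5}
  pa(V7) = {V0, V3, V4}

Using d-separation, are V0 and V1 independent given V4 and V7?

No

There are 6 undirected paths between V0 and V1; checking each against the conditioning set {V4, V7}:
  1. V0 → V7 ← V4 → V6 ← V1 — V7:collider[open]; V4:fork[blocks]; V6:collider[blocks] ⇒ blocked
  2. V0 → V7 ← V4 → V6 ← V3 ← V1 — V7:collider[open]; V4:fork[blocks]; V6:collider[blocks]; V3:chain[open] ⇒ blocked
  3. V0 → V7 ← V4 → V6 ← V5 ← V1 — V7:collider[open]; V4:fork[blocks]; V6:collider[blocks]; V5:chain[open] ⇒ blocked
  4. V0 → V7 ← V3 → V6 ← V1 — V7:collider[open]; V3:fork[open]; V6:collider[blocks] ⇒ blocked
  5. V0 → V7 ← V3 → V6 ← V5 ← V1 — V7:collider[open]; V3:fork[open]; V6:collider[blocks]; V5:chain[open] ⇒ blocked
  6. V0 → V7 ← V3 ← V1 — V7:collider[open]; V3:chain[open] ⇒ active
Since the path V0 → V7 ← V3 ← V1 is active, V0 and V1 are not d-separated given {V4, V7}.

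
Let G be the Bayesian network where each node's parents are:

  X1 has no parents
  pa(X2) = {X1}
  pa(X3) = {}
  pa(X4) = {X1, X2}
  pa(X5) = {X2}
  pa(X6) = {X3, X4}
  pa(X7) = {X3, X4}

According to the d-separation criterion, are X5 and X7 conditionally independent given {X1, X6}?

4 paths connect X5 and X7; each must be blocked for d-separation to hold:
Path 1: X5 ← X2 → X4 → X7
  X2 is a fork and X2 is not conditioned on; X4 is a chain and X4 is not conditioned on — no node blocks this path, so it is active.
Path 2: X5 ← X2 → X4 → X6 ← X3 → X7
  X2 is a fork and X2 is not conditioned on; X4 is a chain and X4 is not conditioned on; X6 is a collider and X6 is conditioned on, which opens it; X3 is a fork and X3 is not conditioned on — no node blocks this path, so it is active.
Path 3: X5 ← X2 ← X1 → X4 → X7
  X1 is a fork here and X1 is conditioned on, so the path is blocked at X1.
Path 4: X5 ← X2 ← X1 → X4 → X6 ← X3 → X7
  X1 is a fork here and X1 is conditioned on, so the path is blocked at X1.
Because an active path exists, X5 and X7 are not d-separated.

No — X5 and X7 are not d-separated given {X1, X6}.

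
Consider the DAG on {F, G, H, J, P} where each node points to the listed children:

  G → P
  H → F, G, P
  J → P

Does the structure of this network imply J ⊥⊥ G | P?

We examine all 2 paths between J and G:
Path 1: J → P ← H → G
  P is a collider and P is conditioned on, which opens it; H is a fork and H is not conditioned on — no node blocks this path, so it is active.
Path 2: J → P ← G
  P is a collider and P is conditioned on, which opens it — no node blocks this path, so it is active.
At least one path is unblocked, so d-separation fails.

No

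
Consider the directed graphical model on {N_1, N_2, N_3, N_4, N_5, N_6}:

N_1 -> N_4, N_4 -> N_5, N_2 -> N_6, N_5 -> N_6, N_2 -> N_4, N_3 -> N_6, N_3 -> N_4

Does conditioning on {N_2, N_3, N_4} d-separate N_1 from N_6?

Enumerating the 3 paths from N_1 to N_6 and testing each for blocking by {N_2, N_3, N_4}:
Path 1: N_1 → N_4 ← N_2 → N_6
  N_2 is a fork here and N_2 is conditioned on, so the path is blocked at N_2.
Path 2: N_1 → N_4 ← N_3 → N_6
  N_3 is a fork here and N_3 is conditioned on, so the path is blocked at N_3.
Path 3: N_1 → N_4 → N_5 → N_6
  N_4 is a chain here and N_4 is conditioned on, so the path is blocked at N_4.
Since every path is blocked, d-separation holds.

Yes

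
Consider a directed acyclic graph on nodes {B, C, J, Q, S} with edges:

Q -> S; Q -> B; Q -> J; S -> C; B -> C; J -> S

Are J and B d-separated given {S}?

We examine all 4 paths between J and B:
Path 1: J → S ← Q → B
  S is a collider and S is conditioned on, which opens it; Q is a fork and Q is not conditioned on — no node blocks this path, so it is active.
Path 2: J → S → C ← B
  S is a chain here and S is conditioned on, so the path is blocked at S.
Path 3: J ← Q → S → C ← B
  S is a chain here and S is conditioned on, so the path is blocked at S.
Path 4: J ← Q → B
  Q is a fork and Q is not conditioned on — no node blocks this path, so it is active.
At least one path is unblocked, so d-separation fails.

No — J and B are not d-separated given {S}.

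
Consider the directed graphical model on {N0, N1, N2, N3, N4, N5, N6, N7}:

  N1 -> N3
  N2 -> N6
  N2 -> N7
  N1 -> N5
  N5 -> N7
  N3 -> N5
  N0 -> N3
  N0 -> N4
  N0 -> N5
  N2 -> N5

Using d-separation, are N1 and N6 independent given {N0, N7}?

Enumerating the 6 paths from N1 to N6 and testing each for blocking by {N0, N7}:
  1. N1 → N3 → N5 → N7 ← N2 → N6 — N3:chain[open]; N5:chain[open]; N7:collider[open]; N2:fork[open] ⇒ active
  2. N1 → N3 → N5 ← N2 → N6 — N3:chain[open]; N5:collider[open]; N2:fork[open] ⇒ active
  3. N1 → N3 ← N0 → N5 → N7 ← N2 → N6 — N3:collider[open]; N0:fork[blocks]; N5:chain[open]; N7:collider[open]; N2:fork[open] ⇒ blocked
  4. N1 → N3 ← N0 → N5 ← N2 → N6 — N3:collider[open]; N0:fork[blocks]; N5:collider[open]; N2:fork[open] ⇒ blocked
  5. N1 → N5 → N7 ← N2 → N6 — N5:chain[open]; N7:collider[open]; N2:fork[open] ⇒ active
  6. N1 → N5 ← N2 → N6 — N5:collider[open]; N2:fork[open] ⇒ active
Because an active path exists, N1 and N6 are not d-separated.

No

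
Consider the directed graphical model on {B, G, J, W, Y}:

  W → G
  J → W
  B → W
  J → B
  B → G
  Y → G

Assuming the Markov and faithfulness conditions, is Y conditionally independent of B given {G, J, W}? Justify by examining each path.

Enumerating the 3 paths from Y to B and testing each for blocking by {G, J, W}:
Path 1: Y → G ← B
  G is a collider and G is conditioned on, which opens it — no node blocks this path, so it is active.
Path 2: Y → G ← W ← B
  W is a chain here and W is conditioned on, so the path is blocked at W.
Path 3: Y → G ← W ← J → B
  W is a chain here and W is conditioned on, so the path is blocked at W.
At least one path is unblocked, so d-separation fails.

No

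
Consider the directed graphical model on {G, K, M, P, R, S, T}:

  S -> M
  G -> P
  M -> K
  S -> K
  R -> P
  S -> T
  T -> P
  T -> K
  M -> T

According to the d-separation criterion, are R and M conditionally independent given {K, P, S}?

We examine all 5 paths between R and M:
Path 1: R → P ← T ← M
  P is a collider and P is conditioned on, which opens it; T is a chain and T is not conditioned on — no node blocks this path, so it is active.
Path 2: R → P ← T → K ← M
  P is a collider and P is conditioned on, which opens it; T is a fork and T is not conditioned on; K is a collider and K is conditioned on, which opens it — no node blocks this path, so it is active.
Path 3: R → P ← T → K ← S → M
  S is a fork here and S is conditioned on, so the path is blocked at S.
Path 4: R → P ← T ← S → M
  S is a fork here and S is conditioned on, so the path is blocked at S.
Path 5: R → P ← T ← S → K ← M
  S is a fork here and S is conditioned on, so the path is blocked at S.
Because an active path exists, R and M are not d-separated.

No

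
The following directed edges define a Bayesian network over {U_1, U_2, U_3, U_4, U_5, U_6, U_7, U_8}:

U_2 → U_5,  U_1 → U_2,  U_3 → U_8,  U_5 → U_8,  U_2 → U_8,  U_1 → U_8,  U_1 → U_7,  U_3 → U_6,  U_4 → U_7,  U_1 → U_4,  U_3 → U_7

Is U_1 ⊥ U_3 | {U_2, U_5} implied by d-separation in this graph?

Yes

We examine all 5 paths between U_1 and U_3:
Path 1: U_1 → U_4 → U_7 ← U_3
  U_7 is a collider here and neither U_7 nor any of its descendants is conditioned on, so the collider stays closed — the path is blocked at U_7.
Path 2: U_1 → U_7 ← U_3
  U_7 is a collider here and neither U_7 nor any of its descendants is conditioned on, so the collider stays closed — the path is blocked at U_7.
Path 3: U_1 → U_2 → U_5 → U_8 ← U_3
  U_2 is a chain here and U_2 is conditioned on, so the path is blocked at U_2.
Path 4: U_1 → U_2 → U_8 ← U_3
  U_2 is a chain here and U_2 is conditioned on, so the path is blocked at U_2.
Path 5: U_1 → U_8 ← U_3
  U_8 is a collider here and neither U_8 nor any of its descendants is conditioned on, so the collider stays closed — the path is blocked at U_8.
All paths are blocked; U_1 ⊥ U_3 | {U_2, U_5} holds.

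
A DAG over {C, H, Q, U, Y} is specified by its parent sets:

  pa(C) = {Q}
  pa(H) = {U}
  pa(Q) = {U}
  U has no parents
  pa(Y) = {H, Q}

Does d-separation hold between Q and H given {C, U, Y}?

No

Enumerating the 2 paths from Q to H and testing each for blocking by {C, U, Y}:
Path 1: Q ← U → H
  U is a fork here and U is conditioned on, so the path is blocked at U.
Path 2: Q → Y ← H
  Y is a collider and Y is conditioned on, which opens it — no node blocks this path, so it is active.
At least one path is unblocked, so d-separation fails.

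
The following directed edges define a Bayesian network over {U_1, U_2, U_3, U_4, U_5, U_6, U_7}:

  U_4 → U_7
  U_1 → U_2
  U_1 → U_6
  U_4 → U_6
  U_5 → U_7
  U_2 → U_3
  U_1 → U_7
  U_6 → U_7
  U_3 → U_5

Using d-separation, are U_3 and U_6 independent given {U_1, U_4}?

6 paths connect U_3 and U_6; each must be blocked for d-separation to hold:
Path 1: U_3 ← U_2 ← U_1 → U_7 ← U_6
  U_1 is a fork here and U_1 is conditioned on, so the path is blocked at U_1.
Path 2: U_3 ← U_2 ← U_1 → U_7 ← U_4 → U_6
  U_1 is a fork here and U_1 is conditioned on, so the path is blocked at U_1.
Path 3: U_3 ← U_2 ← U_1 → U_6
  U_1 is a fork here and U_1 is conditioned on, so the path is blocked at U_1.
Path 4: U_3 → U_5 → U_7 ← U_1 → U_6
  U_7 is a collider here and neither U_7 nor any of its descendants is conditioned on, so the collider stays closed — the path is blocked at U_7.
Path 5: U_3 → U_5 → U_7 ← U_6
  U_7 is a collider here and neither U_7 nor any of its descendants is conditioned on, so the collider stays closed — the path is blocked at U_7.
Path 6: U_3 → U_5 → U_7 ← U_4 → U_6
  U_7 is a collider here and neither U_7 nor any of its descendants is conditioned on, so the collider stays closed — the path is blocked at U_7.
Since every path is blocked, d-separation holds.

Yes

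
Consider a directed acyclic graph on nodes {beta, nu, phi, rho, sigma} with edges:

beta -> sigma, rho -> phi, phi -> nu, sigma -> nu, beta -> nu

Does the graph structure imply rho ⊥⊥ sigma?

2 paths connect rho and sigma; each must be blocked for d-separation to hold:
Path 1: rho → phi → nu ← beta → sigma
  nu is a collider here and neither nu nor any of its descendants is conditioned on, so the collider stays closed — the path is blocked at nu.
Path 2: rho → phi → nu ← sigma
  nu is a collider here and neither nu nor any of its descendants is conditioned on, so the collider stays closed — the path is blocked at nu.
Since every path is blocked, d-separation holds.

Yes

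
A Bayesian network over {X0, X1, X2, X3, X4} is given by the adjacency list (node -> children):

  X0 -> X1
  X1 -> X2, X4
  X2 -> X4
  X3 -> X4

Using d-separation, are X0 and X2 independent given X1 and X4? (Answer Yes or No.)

Yes

2 paths connect X0 and X2; each must be blocked for d-separation to hold:
Path 1: X0 → X1 → X4 ← X2
  X1 is a chain here and X1 is conditioned on, so the path is blocked at X1.
Path 2: X0 → X1 → X2
  X1 is a chain here and X1 is conditioned on, so the path is blocked at X1.
Since every path is blocked, d-separation holds.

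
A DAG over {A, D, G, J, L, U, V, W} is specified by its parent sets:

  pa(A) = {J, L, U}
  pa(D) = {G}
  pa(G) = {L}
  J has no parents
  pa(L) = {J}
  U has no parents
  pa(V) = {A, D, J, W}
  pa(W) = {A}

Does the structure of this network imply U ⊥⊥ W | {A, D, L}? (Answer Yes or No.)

Yes

Enumerating the 6 paths from U to W and testing each for blocking by {A, D, L}:
Path 1: U → A → V ← W
  A is a chain here and A is conditioned on, so the path is blocked at A.
Path 2: U → A ← L → G → D → V ← W
  L is a fork here and L is conditioned on, so the path is blocked at L.
Path 3: U → A ← L ← J → V ← W
  L is a chain here and L is conditioned on, so the path is blocked at L.
Path 4: U → A ← J → V ← W
  V is a collider here and neither V nor any of its descendants is conditioned on, so the collider stays closed — the path is blocked at V.
Path 5: U → A ← J → L → G → D → V ← W
  L is a chain here and L is conditioned on, so the path is blocked at L.
Path 6: U → A → W
  A is a chain here and A is conditioned on, so the path is blocked at A.
All paths are blocked; U ⊥ W | {A, D, L} holds.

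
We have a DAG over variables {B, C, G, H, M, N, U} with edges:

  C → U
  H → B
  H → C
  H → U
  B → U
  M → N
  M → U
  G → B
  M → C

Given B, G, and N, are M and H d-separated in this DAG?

Yes — M and H are d-separated given {B, G, N}.

There are 6 undirected paths between M and H; checking each against the conditioning set {B, G, N}:
Path 1: M → U ← C ← H
  U is a collider here and neither U nor any of its descendants is conditioned on, so the collider stays closed — the path is blocked at U.
Path 2: M → U ← B ← H
  U is a collider here and neither U nor any of its descendants is conditioned on, so the collider stays closed — the path is blocked at U.
Path 3: M → U ← H
  U is a collider here and neither U nor any of its descendants is conditioned on, so the collider stays closed — the path is blocked at U.
Path 4: M → C → U ← B ← H
  U is a collider here and neither U nor any of its descendants is conditioned on, so the collider stays closed — the path is blocked at U.
Path 5: M → C → U ← H
  U is a collider here and neither U nor any of its descendants is conditioned on, so the collider stays closed — the path is blocked at U.
Path 6: M → C ← H
  C is a collider here and neither C nor any of its descendants is conditioned on, so the collider stays closed — the path is blocked at C.
Since every path is blocked, d-separation holds.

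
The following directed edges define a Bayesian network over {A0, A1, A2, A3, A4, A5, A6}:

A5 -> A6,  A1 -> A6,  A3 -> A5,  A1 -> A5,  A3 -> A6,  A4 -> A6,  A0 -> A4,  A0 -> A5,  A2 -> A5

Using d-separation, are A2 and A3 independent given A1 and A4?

4 paths connect A2 and A3; each must be blocked for d-separation to hold:
  1. A2 → A5 → A6 ← A3 — A5:chain[open]; A6:collider[blocks] ⇒ blocked
  2. A2 → A5 ← A1 → A6 ← A3 — A5:collider[blocks]; A1:fork[blocks]; A6:collider[blocks] ⇒ blocked
  3. A2 → A5 ← A0 → A4 → A6 ← A3 — A5:collider[blocks]; A0:fork[open]; A4:chain[blocks]; A6:collider[blocks] ⇒ blocked
  4. A2 → A5 ← A3 — A5:collider[blocks] ⇒ blocked
All paths are blocked; A2 ⊥ A3 | {A1, A4} holds.

Yes — A2 and A3 are d-separated given {A1, A4}.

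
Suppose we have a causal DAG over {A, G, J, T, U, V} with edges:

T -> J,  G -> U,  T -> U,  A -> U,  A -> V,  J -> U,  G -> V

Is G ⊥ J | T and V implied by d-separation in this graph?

Yes

4 paths connect G and J; each must be blocked for d-separation to hold:
Path 1: G → V ← A → U ← J
  U is a collider here and neither U nor any of its descendants is conditioned on, so the collider stays closed — the path is blocked at U.
Path 2: G → V ← A → U ← T → J
  U is a collider here and neither U nor any of its descendants is conditioned on, so the collider stays closed — the path is blocked at U.
Path 3: G → U ← J
  U is a collider here and neither U nor any of its descendants is conditioned on, so the collider stays closed — the path is blocked at U.
Path 4: G → U ← T → J
  U is a collider here and neither U nor any of its descendants is conditioned on, so the collider stays closed — the path is blocked at U.
Every path is blocked, so G and J are d-separated given {T, V}.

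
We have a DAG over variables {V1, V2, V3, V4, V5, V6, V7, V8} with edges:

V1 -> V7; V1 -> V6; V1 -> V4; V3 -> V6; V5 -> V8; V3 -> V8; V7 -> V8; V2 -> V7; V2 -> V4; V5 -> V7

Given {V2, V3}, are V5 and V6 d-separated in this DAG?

Yes — V5 and V6 are d-separated given {V2, V3}.

Enumerating the 6 paths from V5 to V6 and testing each for blocking by {V2, V3}:
  1. V5 → V8 ← V3 → V6 — V8:collider[blocks]; V3:fork[blocks] ⇒ blocked
  2. V5 → V8 ← V7 ← V1 → V6 — V8:collider[blocks]; V7:chain[open]; V1:fork[open] ⇒ blocked
  3. V5 → V8 ← V7 ← V2 → V4 ← V1 → V6 — V8:collider[blocks]; V7:chain[open]; V2:fork[blocks]; V4:collider[blocks]; V1:fork[open] ⇒ blocked
  4. V5 → V7 → V8 ← V3 → V6 — V7:chain[open]; V8:collider[blocks]; V3:fork[blocks] ⇒ blocked
  5. V5 → V7 ← V1 → V6 — V7:collider[blocks]; V1:fork[open] ⇒ blocked
  6. V5 → V7 ← V2 → V4 ← V1 → V6 — V7:collider[blocks]; V2:fork[blocks]; V4:collider[blocks]; V1:fork[open] ⇒ blocked
Since every path is blocked, d-separation holds.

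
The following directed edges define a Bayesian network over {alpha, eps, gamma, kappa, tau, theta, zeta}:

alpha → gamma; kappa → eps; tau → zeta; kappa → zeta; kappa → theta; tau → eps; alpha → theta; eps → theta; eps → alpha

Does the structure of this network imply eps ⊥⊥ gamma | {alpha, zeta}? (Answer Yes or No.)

Yes

There are 4 undirected paths between eps and gamma; checking each against the conditioning set {alpha, zeta}:
  1. eps → alpha → gamma — alpha:chain[blocks] ⇒ blocked
  2. eps → theta ← alpha → gamma — theta:collider[blocks]; alpha:fork[blocks] ⇒ blocked
  3. eps ← kappa → theta ← alpha → gamma — kappa:fork[open]; theta:collider[blocks]; alpha:fork[blocks] ⇒ blocked
  4. eps ← tau → zeta ← kappa → theta ← alpha → gamma — tau:fork[open]; zeta:collider[open]; kappa:fork[open]; theta:collider[blocks]; alpha:fork[blocks] ⇒ blocked
Since every path is blocked, d-separation holds.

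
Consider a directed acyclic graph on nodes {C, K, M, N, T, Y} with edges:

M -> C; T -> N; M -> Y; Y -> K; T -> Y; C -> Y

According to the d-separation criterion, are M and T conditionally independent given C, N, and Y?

There are 2 undirected paths between M and T; checking each against the conditioning set {C, N, Y}:
Path 1: M → C → Y ← T
  C is a chain here and C is conditioned on, so the path is blocked at C.
Path 2: M → Y ← T
  Y is a collider and Y is conditioned on, which opens it — no node blocks this path, so it is active.
Since the path M → Y ← T is active, M and T are not d-separated given {C, N, Y}.

No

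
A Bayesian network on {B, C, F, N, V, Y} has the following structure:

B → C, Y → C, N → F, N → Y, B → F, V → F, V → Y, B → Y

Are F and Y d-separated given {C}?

No

4 paths connect F and Y; each must be blocked for d-separation to hold:
  1. F ← V → Y — V:fork[open] ⇒ active
  2. F ← N → Y — N:fork[open] ⇒ active
  3. F ← B → C ← Y — B:fork[open]; C:collider[open] ⇒ active
  4. F ← B → Y — B:fork[open] ⇒ active
Because an active path exists, F and Y are not d-separated.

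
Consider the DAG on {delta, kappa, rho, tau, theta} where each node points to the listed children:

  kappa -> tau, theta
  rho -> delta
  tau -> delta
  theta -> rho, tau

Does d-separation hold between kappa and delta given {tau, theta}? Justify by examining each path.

We examine all 4 paths between kappa and delta:
Path 1: kappa → theta → rho → delta
  theta is a chain here and theta is conditioned on, so the path is blocked at theta.
Path 2: kappa → theta → tau → delta
  theta is a chain here and theta is conditioned on, so the path is blocked at theta.
Path 3: kappa → tau ← theta → rho → delta
  theta is a fork here and theta is conditioned on, so the path is blocked at theta.
Path 4: kappa → tau → delta
  tau is a chain here and tau is conditioned on, so the path is blocked at tau.
Since every path is blocked, d-separation holds.

Yes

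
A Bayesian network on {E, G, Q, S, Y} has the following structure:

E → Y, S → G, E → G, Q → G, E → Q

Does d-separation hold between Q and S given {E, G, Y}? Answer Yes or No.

There are 2 undirected paths between Q and S; checking each against the conditioning set {E, G, Y}:
Path 1: Q → G ← S
  G is a collider and G is conditioned on, which opens it — no node blocks this path, so it is active.
Path 2: Q ← E → G ← S
  E is a fork here and E is conditioned on, so the path is blocked at E.
Since the path Q → G ← S is active, Q and S are not d-separated given {E, G, Y}.

No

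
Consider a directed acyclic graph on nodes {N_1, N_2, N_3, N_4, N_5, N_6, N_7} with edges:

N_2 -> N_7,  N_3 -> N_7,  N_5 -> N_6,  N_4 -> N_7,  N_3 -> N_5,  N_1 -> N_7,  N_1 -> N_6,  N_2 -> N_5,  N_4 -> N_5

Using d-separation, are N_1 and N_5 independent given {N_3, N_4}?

There are 4 undirected paths between N_1 and N_5; checking each against the conditioning set {N_3, N_4}:
  1. N_1 → N_6 ← N_5 — N_6:collider[blocks] ⇒ blocked
  2. N_1 → N_7 ← N_3 → N_5 — N_7:collider[blocks]; N_3:fork[blocks] ⇒ blocked
  3. N_1 → N_7 ← N_4 → N_5 — N_7:collider[blocks]; N_4:fork[blocks] ⇒ blocked
  4. N_1 → N_7 ← N_2 → N_5 — N_7:collider[blocks]; N_2:fork[open] ⇒ blocked
All paths are blocked; N_1 ⊥ N_5 | {N_3, N_4} holds.

Yes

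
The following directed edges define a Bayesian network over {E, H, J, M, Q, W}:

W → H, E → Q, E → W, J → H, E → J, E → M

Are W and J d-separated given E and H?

2 paths connect W and J; each must be blocked for d-separation to hold:
Path 1: W → H ← J
  H is a collider and H is conditioned on, which opens it — no node blocks this path, so it is active.
Path 2: W ← E → J
  E is a fork here and E is conditioned on, so the path is blocked at E.
Since the path W → H ← J is active, W and J are not d-separated given {E, H}.

No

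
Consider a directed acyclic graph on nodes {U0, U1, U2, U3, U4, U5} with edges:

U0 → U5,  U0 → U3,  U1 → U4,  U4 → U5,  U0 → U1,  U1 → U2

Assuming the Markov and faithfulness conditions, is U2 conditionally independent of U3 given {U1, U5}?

There are 2 undirected paths between U2 and U3; checking each against the conditioning set {U1, U5}:
Path 1: U2 ← U1 ← U0 → U3
  U1 is a chain here and U1 is conditioned on, so the path is blocked at U1.
Path 2: U2 ← U1 → U4 → U5 ← U0 → U3
  U1 is a fork here and U1 is conditioned on, so the path is blocked at U1.
All paths are blocked; U2 ⊥ U3 | {U1, U5} holds.

Yes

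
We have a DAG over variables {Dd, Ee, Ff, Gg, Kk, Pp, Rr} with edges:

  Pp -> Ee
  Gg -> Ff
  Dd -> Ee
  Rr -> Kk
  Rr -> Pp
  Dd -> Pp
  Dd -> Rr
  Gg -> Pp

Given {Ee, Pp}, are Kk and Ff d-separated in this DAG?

No

We examine all 3 paths between Kk and Ff:
  1. Kk ← Rr ← Dd → Ee ← Pp ← Gg → Ff — Rr:chain[open]; Dd:fork[open]; Ee:collider[open]; Pp:chain[blocks]; Gg:fork[open] ⇒ blocked
  2. Kk ← Rr ← Dd → Pp ← Gg → Ff — Rr:chain[open]; Dd:fork[open]; Pp:collider[open]; Gg:fork[open] ⇒ active
  3. Kk ← Rr → Pp ← Gg → Ff — Rr:fork[open]; Pp:collider[open]; Gg:fork[open] ⇒ active
Because an active path exists, Kk and Ff are not d-separated.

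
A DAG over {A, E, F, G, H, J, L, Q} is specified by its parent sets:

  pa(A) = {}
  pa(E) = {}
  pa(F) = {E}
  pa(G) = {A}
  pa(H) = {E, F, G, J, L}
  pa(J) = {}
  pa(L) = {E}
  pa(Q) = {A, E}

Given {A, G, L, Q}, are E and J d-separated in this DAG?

There are 4 undirected paths between E and J; checking each against the conditioning set {A, G, L, Q}:
Path 1: E → Q ← A → G → H ← J
  A is a fork here and A is conditioned on, so the path is blocked at A.
Path 2: E → L → H ← J
  L is a chain here and L is conditioned on, so the path is blocked at L.
Path 3: E → F → H ← J
  H is a collider here and neither H nor any of its descendants is conditioned on, so the collider stays closed — the path is blocked at H.
Path 4: E → H ← J
  H is a collider here and neither H nor any of its descendants is conditioned on, so the collider stays closed — the path is blocked at H.
Since every path is blocked, d-separation holds.

Yes — E and J are d-separated given {A, G, L, Q}.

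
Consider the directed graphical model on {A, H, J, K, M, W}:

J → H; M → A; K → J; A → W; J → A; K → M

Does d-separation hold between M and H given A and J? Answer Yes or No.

Yes

Enumerating the 2 paths from M to H and testing each for blocking by {A, J}:
Path 1: M → A ← J → H
  J is a fork here and J is conditioned on, so the path is blocked at J.
Path 2: M ← K → J → H
  J is a chain here and J is conditioned on, so the path is blocked at J.
Since every path is blocked, d-separation holds.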